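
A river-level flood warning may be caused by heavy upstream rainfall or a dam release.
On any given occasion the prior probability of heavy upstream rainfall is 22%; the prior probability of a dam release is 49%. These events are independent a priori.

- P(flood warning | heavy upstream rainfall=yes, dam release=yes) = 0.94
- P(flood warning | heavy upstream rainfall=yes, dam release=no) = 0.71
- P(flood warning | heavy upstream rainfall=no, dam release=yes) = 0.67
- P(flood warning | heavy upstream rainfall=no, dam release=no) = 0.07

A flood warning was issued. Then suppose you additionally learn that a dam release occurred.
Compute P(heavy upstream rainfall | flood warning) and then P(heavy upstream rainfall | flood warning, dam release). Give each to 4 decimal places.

P(flood warning) = 0.07*0.78*0.51 + 0.67*0.78*0.49 + 0.71*0.22*0.51 + 0.94*0.22*0.49 = 0.027846 + 0.256074 + 0.079662 + 0.101332 = 0.464914
The heavy upstream rainfall-present share is 0.079662 + 0.101332 = 0.180994.
Hence the posterior is 0.180994/0.464914 ≈ 0.3893.

Now also conditioning on dam release=true:
Weight on heavy upstream rainfall=true, given the evidence: 0.94×0.22 = 0.206800
Denominator P(flood warning | dam release): 0.67×0.78 + 0.94×0.22 = 0.729400
P(heavy upstream rainfall | flood warning, dam release) = 0.206800/0.729400 ≈ 0.2835
— dam release explains away the evidence for heavy upstream rainfall.

P(heavy upstream rainfall | flood warning) ≈ 0.3893; P(heavy upstream rainfall | flood warning, dam release) ≈ 0.2835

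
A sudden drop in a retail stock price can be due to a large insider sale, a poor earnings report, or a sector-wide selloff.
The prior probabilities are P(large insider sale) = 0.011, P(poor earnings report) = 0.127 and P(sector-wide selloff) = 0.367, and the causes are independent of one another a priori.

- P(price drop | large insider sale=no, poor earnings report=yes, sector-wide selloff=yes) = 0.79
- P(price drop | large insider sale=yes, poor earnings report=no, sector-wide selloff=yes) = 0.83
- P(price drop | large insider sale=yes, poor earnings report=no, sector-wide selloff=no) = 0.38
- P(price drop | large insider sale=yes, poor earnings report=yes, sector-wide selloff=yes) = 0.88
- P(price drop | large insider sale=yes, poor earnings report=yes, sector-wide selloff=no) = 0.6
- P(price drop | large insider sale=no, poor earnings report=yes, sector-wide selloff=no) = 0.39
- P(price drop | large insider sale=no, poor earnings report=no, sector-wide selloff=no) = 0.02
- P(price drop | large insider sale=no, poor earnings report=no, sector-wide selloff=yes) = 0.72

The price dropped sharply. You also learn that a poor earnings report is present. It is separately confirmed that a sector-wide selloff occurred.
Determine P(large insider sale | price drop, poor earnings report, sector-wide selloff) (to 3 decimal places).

P(large insider sale | price drop, poor earnings report, sector-wide selloff) ≈ 0.012

P(price drop | poor earnings report, sector-wide selloff) = 0.79×0.989 + 0.88×0.011 = 0.781310 + 0.009680 = 0.790990
The large insider sale-present share is 0.88×0.011 = 0.009680.
P(large insider sale | price drop, poor earnings report, sector-wide selloff) = 0.009680 / 0.790990 ≈ 0.012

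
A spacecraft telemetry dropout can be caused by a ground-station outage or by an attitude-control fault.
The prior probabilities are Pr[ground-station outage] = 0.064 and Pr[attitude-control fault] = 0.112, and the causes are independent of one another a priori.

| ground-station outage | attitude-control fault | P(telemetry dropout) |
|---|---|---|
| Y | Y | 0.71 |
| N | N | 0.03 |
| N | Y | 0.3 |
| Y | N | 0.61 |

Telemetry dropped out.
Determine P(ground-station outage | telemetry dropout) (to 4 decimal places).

Enumerate the 4 (ground-station outage, attitude-control fault) configurations and weight by the priors:
  P(telemetry dropout) = 0.03·0.936·0.888 + 0.3·0.936·0.112 + 0.61·0.064·0.888 + 0.71·0.064·0.112
        = 0.024935 + 0.031450 + 0.034668 + 0.005089 = 0.096142
The terms with ground-station outage present sum to 0.039757, so
  P(ground-station outage | telemetry dropout) = 0.039757 / 0.096142 ≈ 0.4135

P(ground-station outage | telemetry dropout) ≈ 0.4135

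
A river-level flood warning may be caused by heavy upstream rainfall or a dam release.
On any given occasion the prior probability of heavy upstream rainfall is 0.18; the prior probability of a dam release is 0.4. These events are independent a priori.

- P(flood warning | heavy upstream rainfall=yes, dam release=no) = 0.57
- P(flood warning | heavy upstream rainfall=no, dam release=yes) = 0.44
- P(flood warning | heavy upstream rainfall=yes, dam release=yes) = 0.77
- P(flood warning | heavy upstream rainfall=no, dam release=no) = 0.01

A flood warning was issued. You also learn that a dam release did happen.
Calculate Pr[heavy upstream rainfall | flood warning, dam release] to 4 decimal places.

Pr[heavy upstream rainfall | flood warning, dam release] ≈ 0.2775

Numerator (weight on configurations with heavy upstream rainfall): 0.77×0.18 = 0.138600
Normalizer over all consistent configurations: 0.44×0.82 + 0.77×0.18 = 0.499400
Posterior = 0.138600 / 0.499400 ≈ 0.2775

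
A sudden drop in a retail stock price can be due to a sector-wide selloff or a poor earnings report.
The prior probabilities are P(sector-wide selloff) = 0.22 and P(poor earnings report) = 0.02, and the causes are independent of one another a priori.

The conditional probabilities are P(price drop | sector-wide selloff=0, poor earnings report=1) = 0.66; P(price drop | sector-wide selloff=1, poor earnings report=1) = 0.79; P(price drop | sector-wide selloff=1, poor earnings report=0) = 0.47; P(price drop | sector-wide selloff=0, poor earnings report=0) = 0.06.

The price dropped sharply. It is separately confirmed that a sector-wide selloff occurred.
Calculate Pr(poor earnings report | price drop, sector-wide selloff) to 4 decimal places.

Numerator (weight on configurations with poor earnings report): 0.79×0.02 = 0.015800
The normalizing constant is 0.47×0.98 + 0.79×0.02 = 0.476400
P(poor earnings report | price drop, sector-wide selloff) = 0.015800/0.476400 ≈ 0.0332

Pr(poor earnings report | price drop, sector-wide selloff) ≈ 0.0332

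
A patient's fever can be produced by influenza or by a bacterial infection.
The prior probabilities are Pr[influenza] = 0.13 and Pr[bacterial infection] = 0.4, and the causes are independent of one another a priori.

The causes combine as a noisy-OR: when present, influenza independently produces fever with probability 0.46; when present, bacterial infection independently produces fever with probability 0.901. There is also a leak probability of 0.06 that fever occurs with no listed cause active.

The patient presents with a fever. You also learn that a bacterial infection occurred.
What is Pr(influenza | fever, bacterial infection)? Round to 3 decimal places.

Under noisy-OR, P(fever | causes) = 1 − (1−0.06)·∏(1−qᵢ) over the active causes.
For the numerator, keep only influenza=true terms: 0.949748×0.13 = 0.123467
Normalizer over all consistent configurations: 0.90694×0.87 + 0.949748×0.13 = 0.912505
P(influenza | fever, bacterial infection) = 0.123467/0.912505 ≈ 0.135

Pr(influenza | fever, bacterial infection) ≈ 0.135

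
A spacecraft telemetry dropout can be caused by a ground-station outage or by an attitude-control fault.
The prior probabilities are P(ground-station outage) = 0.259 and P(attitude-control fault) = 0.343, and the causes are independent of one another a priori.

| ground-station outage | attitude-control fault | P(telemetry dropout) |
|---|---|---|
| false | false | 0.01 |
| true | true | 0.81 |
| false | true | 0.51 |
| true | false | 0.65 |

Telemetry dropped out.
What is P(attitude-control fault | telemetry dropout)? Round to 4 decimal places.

P(attitude-control fault | telemetry dropout) ≈ 0.6358

Numerator (weight on configurations with attitude-control fault): 0.129623 + 0.071958 = 0.201581
Denominator P(telemetry dropout): 0.01*0.741*0.657 + 0.51*0.741*0.343 + 0.65*0.259*0.657 + 0.81*0.259*0.343 = 0.317055
P(attitude-control fault | telemetry dropout) = 0.201581/0.317055 ≈ 0.6358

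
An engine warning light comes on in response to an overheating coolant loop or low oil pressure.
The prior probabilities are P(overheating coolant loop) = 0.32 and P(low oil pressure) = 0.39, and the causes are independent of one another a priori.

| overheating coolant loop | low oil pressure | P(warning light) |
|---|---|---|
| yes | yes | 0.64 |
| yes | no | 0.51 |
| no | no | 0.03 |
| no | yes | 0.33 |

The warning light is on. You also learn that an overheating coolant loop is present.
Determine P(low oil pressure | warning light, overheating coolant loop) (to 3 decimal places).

P(low oil pressure | warning light, overheating coolant loop) ≈ 0.445

P(warning light | overheating coolant loop) = 0.51·0.61 + 0.64·0.39 = 0.311100 + 0.249600 = 0.560700
Of this, 0.249600 comes from 0.64·0.39 (the low oil pressure=true cases).
P(low oil pressure | warning light, overheating coolant loop) = 0.249600 / 0.560700 ≈ 0.445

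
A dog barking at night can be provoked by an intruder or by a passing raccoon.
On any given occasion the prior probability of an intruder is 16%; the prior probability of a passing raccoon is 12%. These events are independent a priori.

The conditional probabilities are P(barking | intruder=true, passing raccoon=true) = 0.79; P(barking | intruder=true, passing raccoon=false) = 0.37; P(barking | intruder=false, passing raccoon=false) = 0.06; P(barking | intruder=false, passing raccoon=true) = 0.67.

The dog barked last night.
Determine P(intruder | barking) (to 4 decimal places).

P(intruder | barking) ≈ 0.3755

Weight on intruder=true, given the evidence: 0.052096 + 0.015168 = 0.067264
Normalizer over all consistent configurations: 0.06×0.84×0.88 + 0.67×0.84×0.12 + 0.37×0.16×0.88 + 0.79×0.16×0.12 = 0.179152
Posterior = 0.067264 / 0.179152 ≈ 0.3755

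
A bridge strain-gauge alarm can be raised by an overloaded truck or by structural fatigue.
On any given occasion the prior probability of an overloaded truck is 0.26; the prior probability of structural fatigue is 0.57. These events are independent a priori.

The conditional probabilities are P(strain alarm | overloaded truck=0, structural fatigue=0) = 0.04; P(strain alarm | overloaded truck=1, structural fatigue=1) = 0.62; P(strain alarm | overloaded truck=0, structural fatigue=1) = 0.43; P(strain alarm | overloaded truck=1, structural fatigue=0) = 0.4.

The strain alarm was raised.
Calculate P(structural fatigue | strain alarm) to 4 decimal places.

Weight on structural fatigue=true, given the evidence: 0.181374 + 0.091884 = 0.273258
Denominator P(strain alarm): 0.04*0.74*0.43 + 0.43*0.74*0.57 + 0.4*0.26*0.43 + 0.62*0.26*0.57 = 0.330706
P(structural fatigue | strain alarm) = 0.273258/0.330706 ≈ 0.8263

P(structural fatigue | strain alarm) ≈ 0.8263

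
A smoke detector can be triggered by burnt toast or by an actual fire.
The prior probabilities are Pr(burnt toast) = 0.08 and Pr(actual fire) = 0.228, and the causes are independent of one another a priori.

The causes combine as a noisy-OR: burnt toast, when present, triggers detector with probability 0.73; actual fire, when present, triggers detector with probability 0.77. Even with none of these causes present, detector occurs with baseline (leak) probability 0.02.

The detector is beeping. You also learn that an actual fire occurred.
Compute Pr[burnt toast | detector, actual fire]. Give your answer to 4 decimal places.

Pr[burnt toast | detector, actual fire] ≈ 0.0954

Under noisy-OR, P(detector | causes) = 1 − (1−0.02)·∏(1−qᵢ) over the active causes.
For the numerator, keep only burnt toast=true terms: 0.939142×0.08 = 0.075131
Normalizer over all consistent configurations: 0.7746×0.92 + 0.939142×0.08 = 0.787763
P(burnt toast | detector, actual fire) = 0.075131/0.787763 ≈ 0.0954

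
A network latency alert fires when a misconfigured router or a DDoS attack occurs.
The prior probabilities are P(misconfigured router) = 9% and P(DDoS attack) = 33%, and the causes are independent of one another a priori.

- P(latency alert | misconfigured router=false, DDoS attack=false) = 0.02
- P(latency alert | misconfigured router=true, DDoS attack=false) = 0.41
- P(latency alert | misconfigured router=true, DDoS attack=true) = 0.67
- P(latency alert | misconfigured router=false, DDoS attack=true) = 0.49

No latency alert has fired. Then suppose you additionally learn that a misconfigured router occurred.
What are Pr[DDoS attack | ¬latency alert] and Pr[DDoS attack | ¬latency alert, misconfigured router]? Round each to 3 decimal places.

Numerator (weight on configurations with DDoS attack): 0.153153 + 0.009801 = 0.162954
The normalizing constant is 0.98*0.91*0.67 + 0.51*0.91*0.33 + 0.59*0.09*0.67 + 0.33*0.09*0.33 = 0.796037
P(DDoS attack | ¬latency alert) = 0.162954/0.796037 ≈ 0.205

With the extra evidence:
Sum P(¬latency alert|·) weighted by the priors over both values of DDoS attack:
  P(¬latency alert | misconfigured router) = 0.59*0.67 + 0.33*0.33
        = 0.395300 + 0.108900 = 0.504200
Keeping only the DDoS attack-present terms gives 0.108900, so
  P(DDoS attack | ¬latency alert, misconfigured router) = 0.108900 / 0.504200 ≈ 0.216

Pr[DDoS attack | ¬latency alert] ≈ 0.205; Pr[DDoS attack | ¬latency alert, misconfigured router] ≈ 0.216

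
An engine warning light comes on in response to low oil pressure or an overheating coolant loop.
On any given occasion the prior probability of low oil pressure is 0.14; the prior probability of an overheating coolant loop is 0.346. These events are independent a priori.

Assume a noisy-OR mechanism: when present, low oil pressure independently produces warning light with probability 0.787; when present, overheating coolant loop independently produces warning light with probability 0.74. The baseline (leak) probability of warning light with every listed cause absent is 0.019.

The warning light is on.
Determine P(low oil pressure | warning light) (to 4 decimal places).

P(low oil pressure | warning light) ≈ 0.3373

Under noisy-OR, P(warning light | causes) = 1 − (1−0.019)·∏(1−qᵢ) over the active causes.
Numerator (weight on configurations with low oil pressure): 0.072428 + 0.045808 = 0.118236
The normalizing constant is 0.019×0.86×0.654 + 0.74494×0.86×0.346 + 0.791047×0.14×0.654 + 0.945672×0.14×0.346 = 0.350586
P(low oil pressure | warning light) = 0.118236/0.350586 ≈ 0.3373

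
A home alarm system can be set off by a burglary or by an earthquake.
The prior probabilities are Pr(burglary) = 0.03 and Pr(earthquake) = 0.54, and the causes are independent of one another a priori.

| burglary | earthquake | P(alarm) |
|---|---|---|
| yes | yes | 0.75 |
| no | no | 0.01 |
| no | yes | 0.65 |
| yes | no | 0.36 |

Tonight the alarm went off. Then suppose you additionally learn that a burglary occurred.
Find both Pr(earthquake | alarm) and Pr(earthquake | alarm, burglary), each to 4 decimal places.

Pr(earthquake | alarm) ≈ 0.9740; Pr(earthquake | alarm, burglary) ≈ 0.7098

Numerator (weight on configurations with earthquake): 0.340470 + 0.012150 = 0.352620
The normalizing constant is 0.01×0.97×0.46 + 0.65×0.97×0.54 + 0.36×0.03×0.46 + 0.75×0.03×0.54 = 0.362050
Posterior = 0.352620 / 0.362050 ≈ 0.9740

With the extra evidence:
P(alarm | burglary) = 0.36×0.46 + 0.75×0.54 = 0.165600 + 0.405000 = 0.570600
The earthquake-present share is 0.75×0.54 = 0.405000.
So P(earthquake | alarm, burglary) = 0.405000/0.570600 ≈ 0.7098.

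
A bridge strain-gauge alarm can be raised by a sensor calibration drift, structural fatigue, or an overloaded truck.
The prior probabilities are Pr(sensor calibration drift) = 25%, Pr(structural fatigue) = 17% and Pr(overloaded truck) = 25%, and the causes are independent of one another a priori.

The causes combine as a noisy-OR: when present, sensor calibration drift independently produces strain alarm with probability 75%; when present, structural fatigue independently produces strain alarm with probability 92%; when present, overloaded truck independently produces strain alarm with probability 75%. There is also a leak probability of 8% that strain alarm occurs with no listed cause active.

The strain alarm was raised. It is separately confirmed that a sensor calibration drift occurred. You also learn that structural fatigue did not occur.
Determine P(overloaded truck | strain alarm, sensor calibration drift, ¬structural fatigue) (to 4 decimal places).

P(overloaded truck | strain alarm, sensor calibration drift, ¬structural fatigue) ≈ 0.2898

Under noisy-OR, P(strain alarm | causes) = 1 − (1−0.08)·∏(1−qᵢ) over the active causes.
P(strain alarm | sensor calibration drift, ¬structural fatigue) = 0.77×0.75 + 0.9425×0.25 = 0.577500 + 0.235625 = 0.813125
The overloaded truck-present share is 0.9425×0.25 = 0.235625.
So P(overloaded truck | strain alarm, sensor calibration drift, ¬structural fatigue) = 0.235625/0.813125 ≈ 0.2898.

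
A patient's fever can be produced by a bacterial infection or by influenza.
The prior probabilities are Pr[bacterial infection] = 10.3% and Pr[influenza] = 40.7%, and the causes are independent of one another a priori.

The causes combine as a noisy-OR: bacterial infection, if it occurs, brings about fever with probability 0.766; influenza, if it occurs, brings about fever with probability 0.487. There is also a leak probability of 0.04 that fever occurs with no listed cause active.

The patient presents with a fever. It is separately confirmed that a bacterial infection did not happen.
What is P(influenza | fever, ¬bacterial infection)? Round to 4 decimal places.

P(influenza | fever, ¬bacterial infection) ≈ 0.8970

Under noisy-OR, P(fever | causes) = 1 − (1−0.04)·∏(1−qᵢ) over the active causes.
Enumerate both values of influenza and weight by the priors:
  P(fever | ¬bacterial infection) = 0.04×0.593 + 0.50752×0.407
        = 0.023720 + 0.206561 = 0.230281
Configurations with influenza contribute 0.206561, so
  P(influenza | fever, ¬bacterial infection) = 0.206561 / 0.230281 ≈ 0.8970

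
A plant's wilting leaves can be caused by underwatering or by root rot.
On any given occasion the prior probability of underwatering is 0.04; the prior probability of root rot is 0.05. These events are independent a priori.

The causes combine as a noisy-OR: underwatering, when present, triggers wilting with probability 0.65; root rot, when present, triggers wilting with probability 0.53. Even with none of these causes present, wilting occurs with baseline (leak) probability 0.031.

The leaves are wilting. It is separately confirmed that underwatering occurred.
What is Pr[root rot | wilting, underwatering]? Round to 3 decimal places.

Under noisy-OR, P(wilting | causes) = 1 − (1−0.031)·∏(1−qᵢ) over the active causes.
Weight on root rot=true, given the evidence: 0.8406·0.05 = 0.042030
Denominator P(wilting | underwatering): 0.66085·0.95 + 0.8406·0.05 = 0.669837
P(root rot | wilting, underwatering) = 0.042030/0.669837 ≈ 0.063

Pr[root rot | wilting, underwatering] ≈ 0.063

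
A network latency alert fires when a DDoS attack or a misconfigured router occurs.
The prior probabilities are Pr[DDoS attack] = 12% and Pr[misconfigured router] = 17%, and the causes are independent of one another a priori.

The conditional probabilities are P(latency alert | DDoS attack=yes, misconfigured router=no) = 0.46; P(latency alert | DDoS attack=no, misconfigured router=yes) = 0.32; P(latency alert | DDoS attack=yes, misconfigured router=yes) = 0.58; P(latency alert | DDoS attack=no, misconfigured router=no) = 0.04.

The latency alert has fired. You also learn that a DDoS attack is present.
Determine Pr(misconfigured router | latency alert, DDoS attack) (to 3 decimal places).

P(latency alert | DDoS attack) = 0.46·0.83 + 0.58·0.17 = 0.381800 + 0.098600 = 0.480400
Restricting to configurations with misconfigured router present: 0.58·0.17 = 0.098600.
Hence the posterior is 0.098600/0.480400 ≈ 0.205.

Pr(misconfigured router | latency alert, DDoS attack) ≈ 0.205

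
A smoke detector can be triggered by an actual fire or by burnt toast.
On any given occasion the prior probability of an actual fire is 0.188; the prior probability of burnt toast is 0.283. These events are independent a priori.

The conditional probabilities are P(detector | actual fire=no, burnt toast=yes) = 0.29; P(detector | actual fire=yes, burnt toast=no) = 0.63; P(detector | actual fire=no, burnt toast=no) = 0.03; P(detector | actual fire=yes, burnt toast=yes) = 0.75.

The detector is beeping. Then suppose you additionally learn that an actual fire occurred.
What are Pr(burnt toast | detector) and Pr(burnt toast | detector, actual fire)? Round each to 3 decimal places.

Enumerate the 4 (actual fire, burnt toast) configurations and weight by the priors:
  P(detector) = 0.03*0.812*0.717 + 0.29*0.812*0.283 + 0.63*0.188*0.717 + 0.75*0.188*0.283
        = 0.017466 + 0.066641 + 0.084921 + 0.039903 = 0.208931
The terms with burnt toast present sum to 0.106544, so
  P(burnt toast | detector) = 0.106544 / 0.208931 ≈ 0.510

With the extra evidence:
Enumerate both values of burnt toast and weight by the priors:
  P(detector | actual fire) = 0.63×0.717 + 0.75×0.283
        = 0.451710 + 0.212250 = 0.663960
Configurations with burnt toast contribute 0.212250, so
  P(burnt toast | detector, actual fire) = 0.212250 / 0.663960 ≈ 0.320

Pr(burnt toast | detector) ≈ 0.510; Pr(burnt toast | detector, actual fire) ≈ 0.320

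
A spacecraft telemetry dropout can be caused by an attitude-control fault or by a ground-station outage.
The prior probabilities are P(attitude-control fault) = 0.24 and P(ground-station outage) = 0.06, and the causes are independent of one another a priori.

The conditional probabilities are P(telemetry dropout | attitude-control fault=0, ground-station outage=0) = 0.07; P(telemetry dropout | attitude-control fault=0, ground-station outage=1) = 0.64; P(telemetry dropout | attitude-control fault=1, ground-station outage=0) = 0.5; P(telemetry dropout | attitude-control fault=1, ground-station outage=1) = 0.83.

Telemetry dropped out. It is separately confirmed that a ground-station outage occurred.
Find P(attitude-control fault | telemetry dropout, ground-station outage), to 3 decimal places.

P(attitude-control fault | telemetry dropout, ground-station outage) ≈ 0.291

P(telemetry dropout | ground-station outage) = 0.64·0.76 + 0.83·0.24 = 0.486400 + 0.199200 = 0.685600
Of this, 0.199200 comes from 0.83·0.24 (the attitude-control fault=true cases).
Hence the posterior is 0.199200/0.685600 ≈ 0.291.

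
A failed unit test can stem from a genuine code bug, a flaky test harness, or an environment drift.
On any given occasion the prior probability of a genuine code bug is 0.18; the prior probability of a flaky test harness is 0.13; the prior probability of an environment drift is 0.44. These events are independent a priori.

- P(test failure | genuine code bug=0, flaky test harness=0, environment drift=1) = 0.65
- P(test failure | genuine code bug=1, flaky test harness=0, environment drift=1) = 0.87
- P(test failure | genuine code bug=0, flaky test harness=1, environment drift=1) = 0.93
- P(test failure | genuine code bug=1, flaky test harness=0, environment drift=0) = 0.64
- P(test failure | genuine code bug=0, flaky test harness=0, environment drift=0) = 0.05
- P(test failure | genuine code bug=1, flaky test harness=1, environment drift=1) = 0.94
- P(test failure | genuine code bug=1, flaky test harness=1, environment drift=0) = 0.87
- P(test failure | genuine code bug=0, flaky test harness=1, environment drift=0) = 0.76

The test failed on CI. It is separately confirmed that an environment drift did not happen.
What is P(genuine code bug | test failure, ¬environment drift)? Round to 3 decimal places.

P(genuine code bug | test failure, ¬environment drift) ≈ 0.508

P(test failure | ¬environment drift) = 0.05×0.82×0.87 + 0.76×0.82×0.13 + 0.64×0.18×0.87 + 0.87×0.18×0.13 = 0.035670 + 0.081016 + 0.100224 + 0.020358 = 0.237268
Restricting to configurations with genuine code bug present: 0.100224 + 0.020358 = 0.120582.
So P(genuine code bug | test failure, ¬environment drift) = 0.120582/0.237268 ≈ 0.508.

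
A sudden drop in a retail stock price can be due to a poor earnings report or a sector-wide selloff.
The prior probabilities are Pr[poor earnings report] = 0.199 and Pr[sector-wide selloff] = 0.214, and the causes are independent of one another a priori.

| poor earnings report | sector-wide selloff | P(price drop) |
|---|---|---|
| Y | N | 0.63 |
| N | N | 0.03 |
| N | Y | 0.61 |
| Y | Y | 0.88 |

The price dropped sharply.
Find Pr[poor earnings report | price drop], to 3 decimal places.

For the numerator, keep only poor earnings report=true terms: 0.098541 + 0.037476 = 0.136017
The normalizing constant is 0.03×0.801×0.786 + 0.61×0.801×0.214 + 0.63×0.199×0.786 + 0.88×0.199×0.214 = 0.259468
P(poor earnings report | price drop) = 0.136017/0.259468 ≈ 0.524

Pr[poor earnings report | price drop] ≈ 0.524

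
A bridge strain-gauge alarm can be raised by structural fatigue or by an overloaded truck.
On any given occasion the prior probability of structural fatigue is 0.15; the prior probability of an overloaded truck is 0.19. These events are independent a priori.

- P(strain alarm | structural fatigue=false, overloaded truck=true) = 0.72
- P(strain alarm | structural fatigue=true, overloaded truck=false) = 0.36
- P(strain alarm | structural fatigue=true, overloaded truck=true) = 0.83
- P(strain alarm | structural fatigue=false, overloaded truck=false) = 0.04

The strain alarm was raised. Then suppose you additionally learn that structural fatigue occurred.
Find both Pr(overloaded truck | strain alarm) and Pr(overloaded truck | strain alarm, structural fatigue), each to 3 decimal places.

P(strain alarm) = 0.04×0.85×0.81 + 0.72×0.85×0.19 + 0.36×0.15×0.81 + 0.83×0.15×0.19 = 0.027540 + 0.116280 + 0.043740 + 0.023655 = 0.211215
Restricting to configurations with overloaded truck present: 0.116280 + 0.023655 = 0.139935.
So P(overloaded truck | strain alarm) = 0.139935/0.211215 ≈ 0.663.

With the extra evidence:
P(strain alarm | structural fatigue) = 0.36*0.81 + 0.83*0.19 = 0.291600 + 0.157700 = 0.449300
Restricting to configurations with overloaded truck present: 0.83*0.19 = 0.157700.
Hence the posterior is 0.157700/0.449300 ≈ 0.351.

Pr(overloaded truck | strain alarm) ≈ 0.663; Pr(overloaded truck | strain alarm, structural fatigue) ≈ 0.351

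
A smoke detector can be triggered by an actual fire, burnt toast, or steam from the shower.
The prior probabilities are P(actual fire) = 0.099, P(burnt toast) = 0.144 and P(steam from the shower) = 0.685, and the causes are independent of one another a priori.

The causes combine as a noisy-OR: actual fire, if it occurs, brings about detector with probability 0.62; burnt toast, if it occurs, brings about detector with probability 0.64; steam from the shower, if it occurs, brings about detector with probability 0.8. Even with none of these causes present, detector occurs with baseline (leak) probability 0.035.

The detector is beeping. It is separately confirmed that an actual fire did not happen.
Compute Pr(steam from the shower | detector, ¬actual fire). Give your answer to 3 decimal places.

Pr(steam from the shower | detector, ¬actual fire) ≈ 0.935

Under noisy-OR, P(detector | causes) = 1 − (1−0.035)·∏(1−qᵢ) over the active causes.
Numerator (weight on configurations with steam from the shower): 0.473193 + 0.091786 = 0.564979
The normalizing constant is 0.035·0.856·0.315 + 0.807·0.856·0.685 + 0.6526·0.144·0.315 + 0.93052·0.144·0.685 = 0.604018
P(steam from the shower | detector, ¬actual fire) = 0.564979/0.604018 ≈ 0.935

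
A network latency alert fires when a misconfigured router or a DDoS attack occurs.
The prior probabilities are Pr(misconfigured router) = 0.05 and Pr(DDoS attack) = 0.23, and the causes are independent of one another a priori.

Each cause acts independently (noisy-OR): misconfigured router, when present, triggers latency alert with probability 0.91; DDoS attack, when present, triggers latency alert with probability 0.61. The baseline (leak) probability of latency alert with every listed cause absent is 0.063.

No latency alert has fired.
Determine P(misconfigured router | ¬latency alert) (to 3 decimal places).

P(misconfigured router | ¬latency alert) ≈ 0.005

Under noisy-OR, P(latency alert | causes) = 1 − (1−0.063)·∏(1−qᵢ) over the active causes.
P(¬latency alert) = 0.937*0.95*0.77 + 0.36543*0.95*0.23 + 0.08433*0.05*0.77 + 0.032889*0.05*0.23 = 0.685416 + 0.079846 + 0.003247 + 0.000378 = 0.768887
Of this, 0.003625 comes from 0.003247 + 0.000378 (the misconfigured router=true cases).
P(misconfigured router | ¬latency alert) = 0.003625 / 0.768887 ≈ 0.005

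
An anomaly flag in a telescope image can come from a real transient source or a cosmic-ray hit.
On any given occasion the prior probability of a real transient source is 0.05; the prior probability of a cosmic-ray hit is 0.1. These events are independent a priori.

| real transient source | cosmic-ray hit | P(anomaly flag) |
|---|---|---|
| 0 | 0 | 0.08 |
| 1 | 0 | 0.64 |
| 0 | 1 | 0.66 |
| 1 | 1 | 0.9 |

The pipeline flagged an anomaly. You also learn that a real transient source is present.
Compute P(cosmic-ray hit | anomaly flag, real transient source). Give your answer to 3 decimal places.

P(anomaly flag | real transient source) = 0.64*0.9 + 0.9*0.1 = 0.576000 + 0.090000 = 0.666000
Of this, 0.090000 comes from 0.9*0.1 (the cosmic-ray hit=true cases).
P(cosmic-ray hit | anomaly flag, real transient source) = 0.090000 / 0.666000 ≈ 0.135

P(cosmic-ray hit | anomaly flag, real transient source) ≈ 0.135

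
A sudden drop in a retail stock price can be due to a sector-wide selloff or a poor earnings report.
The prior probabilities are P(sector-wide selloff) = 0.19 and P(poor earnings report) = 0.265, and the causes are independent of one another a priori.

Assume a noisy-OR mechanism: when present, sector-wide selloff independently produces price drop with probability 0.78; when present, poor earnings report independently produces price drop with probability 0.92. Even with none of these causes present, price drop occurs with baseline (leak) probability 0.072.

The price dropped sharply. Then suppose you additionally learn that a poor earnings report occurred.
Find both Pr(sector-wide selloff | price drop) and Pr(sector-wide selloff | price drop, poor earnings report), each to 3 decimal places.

Pr(sector-wide selloff | price drop) ≈ 0.399; Pr(sector-wide selloff | price drop, poor earnings report) ≈ 0.200

Under noisy-OR, P(price drop | causes) = 1 − (1−0.072)·∏(1−qᵢ) over the active causes.
By total probability over the 4 (sector-wide selloff, poor earnings report) configurations:
  P(price drop) = 0.072*0.81*0.735 + 0.92576*0.81*0.265 + 0.79584*0.19*0.735 + 0.983667*0.19*0.265
        = 0.042865 + 0.198714 + 0.111139 + 0.049528 = 0.402246
The terms with sector-wide selloff present sum to 0.160667, so
  P(sector-wide selloff | price drop) = 0.160667 / 0.402246 ≈ 0.399

Now also conditioning on poor earnings report=true:
P(price drop | poor earnings report) = 0.92576·0.81 + 0.983667·0.19 = 0.749866 + 0.186897 = 0.936763
The sector-wide selloff-present share is 0.983667·0.19 = 0.186897.
P(sector-wide selloff | price drop, poor earnings report) = 0.186897 / 0.936763 ≈ 0.200
— poor earnings report explains away the evidence for sector-wide selloff.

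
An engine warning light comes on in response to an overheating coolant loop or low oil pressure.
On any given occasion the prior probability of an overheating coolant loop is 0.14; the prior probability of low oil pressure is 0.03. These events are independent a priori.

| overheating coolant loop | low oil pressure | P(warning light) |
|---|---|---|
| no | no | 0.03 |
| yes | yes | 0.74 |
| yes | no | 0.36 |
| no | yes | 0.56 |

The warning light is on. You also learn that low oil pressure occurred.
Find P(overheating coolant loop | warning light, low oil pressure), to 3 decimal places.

Enumerate both values of overheating coolant loop and weight by the priors:
  P(warning light | low oil pressure) = 0.56×0.86 + 0.74×0.14
        = 0.481600 + 0.103600 = 0.585200
Keeping only the overheating coolant loop-present terms gives 0.103600, so
  P(overheating coolant loop | warning light, low oil pressure) = 0.103600 / 0.585200 ≈ 0.177

P(overheating coolant loop | warning light, low oil pressure) ≈ 0.177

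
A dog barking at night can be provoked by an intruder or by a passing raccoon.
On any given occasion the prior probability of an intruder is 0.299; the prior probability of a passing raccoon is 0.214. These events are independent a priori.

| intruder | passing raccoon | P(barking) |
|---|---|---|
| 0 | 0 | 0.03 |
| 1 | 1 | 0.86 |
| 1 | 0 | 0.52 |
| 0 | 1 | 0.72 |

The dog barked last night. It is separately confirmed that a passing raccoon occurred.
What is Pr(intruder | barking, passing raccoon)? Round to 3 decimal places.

Pr(intruder | barking, passing raccoon) ≈ 0.338

Enumerate both values of intruder and weight by the priors:
  P(barking | passing raccoon) = 0.72*0.701 + 0.86*0.299
        = 0.504720 + 0.257140 = 0.761860
Configurations with intruder contribute 0.257140, so
  P(intruder | barking, passing raccoon) = 0.257140 / 0.761860 ≈ 0.338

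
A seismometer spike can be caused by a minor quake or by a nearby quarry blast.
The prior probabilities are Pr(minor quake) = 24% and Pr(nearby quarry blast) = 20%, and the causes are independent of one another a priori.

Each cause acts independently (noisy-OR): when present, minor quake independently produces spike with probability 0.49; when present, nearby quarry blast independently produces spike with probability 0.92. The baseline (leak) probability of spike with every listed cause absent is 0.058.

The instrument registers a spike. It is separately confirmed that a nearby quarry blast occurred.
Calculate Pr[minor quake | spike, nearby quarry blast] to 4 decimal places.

Under noisy-OR, P(spike | causes) = 1 − (1−0.058)·∏(1−qᵢ) over the active causes.
Numerator (weight on configurations with minor quake): 0.961566·0.24 = 0.230776
The normalizing constant is 0.92464·0.76 + 0.961566·0.24 = 0.933502
Posterior = 0.230776 / 0.933502 ≈ 0.2472

Pr[minor quake | spike, nearby quarry blast] ≈ 0.2472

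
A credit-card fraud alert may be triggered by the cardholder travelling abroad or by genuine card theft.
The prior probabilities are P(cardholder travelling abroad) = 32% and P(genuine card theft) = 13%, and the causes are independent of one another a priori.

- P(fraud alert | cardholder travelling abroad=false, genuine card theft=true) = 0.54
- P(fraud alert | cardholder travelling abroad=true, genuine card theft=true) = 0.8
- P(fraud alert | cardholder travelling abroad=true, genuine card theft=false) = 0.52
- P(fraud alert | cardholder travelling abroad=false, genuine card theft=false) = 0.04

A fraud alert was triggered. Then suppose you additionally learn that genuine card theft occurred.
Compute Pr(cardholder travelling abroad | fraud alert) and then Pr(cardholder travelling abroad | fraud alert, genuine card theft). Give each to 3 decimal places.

Pr(cardholder travelling abroad | fraud alert) ≈ 0.714; Pr(cardholder travelling abroad | fraud alert, genuine card theft) ≈ 0.411

P(fraud alert) = 0.04*0.68*0.87 + 0.54*0.68*0.13 + 0.52*0.32*0.87 + 0.8*0.32*0.13 = 0.023664 + 0.047736 + 0.144768 + 0.033280 = 0.249448
The cardholder travelling abroad-present share is 0.144768 + 0.033280 = 0.178048.
P(cardholder travelling abroad | fraud alert) = 0.178048 / 0.249448 ≈ 0.714

Now condition on the additional information:
By total probability over both values of cardholder travelling abroad:
  P(fraud alert | genuine card theft) = 0.54*0.68 + 0.8*0.32
        = 0.367200 + 0.256000 = 0.623200
Keeping only the cardholder travelling abroad-present terms gives 0.256000, so
  P(cardholder travelling abroad | fraud alert, genuine card theft) = 0.256000 / 0.623200 ≈ 0.411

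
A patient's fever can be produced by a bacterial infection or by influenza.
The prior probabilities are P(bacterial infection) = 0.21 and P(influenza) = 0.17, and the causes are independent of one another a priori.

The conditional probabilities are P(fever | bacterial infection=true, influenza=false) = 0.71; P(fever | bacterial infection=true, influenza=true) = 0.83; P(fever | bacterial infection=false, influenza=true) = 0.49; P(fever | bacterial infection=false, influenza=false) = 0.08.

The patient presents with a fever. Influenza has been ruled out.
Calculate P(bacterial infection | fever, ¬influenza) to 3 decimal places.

P(bacterial infection | fever, ¬influenza) ≈ 0.702

Enumerate both values of bacterial infection and weight by the priors:
  P(fever | ¬influenza) = 0.08·0.79 + 0.71·0.21
        = 0.063200 + 0.149100 = 0.212300
The terms with bacterial infection present sum to 0.149100, so
  P(bacterial infection | fever, ¬influenza) = 0.149100 / 0.212300 ≈ 0.702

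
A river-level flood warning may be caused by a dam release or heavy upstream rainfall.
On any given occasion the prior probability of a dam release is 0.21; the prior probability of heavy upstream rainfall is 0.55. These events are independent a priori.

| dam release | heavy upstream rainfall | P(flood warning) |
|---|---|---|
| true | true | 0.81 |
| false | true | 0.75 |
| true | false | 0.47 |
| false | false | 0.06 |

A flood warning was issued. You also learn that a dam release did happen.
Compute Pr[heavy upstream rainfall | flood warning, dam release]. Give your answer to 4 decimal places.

Pr[heavy upstream rainfall | flood warning, dam release] ≈ 0.6781

For the numerator, keep only heavy upstream rainfall=true terms: 0.81×0.55 = 0.445500
Normalizer over all consistent configurations: 0.47×0.45 + 0.81×0.55 = 0.657000
P(heavy upstream rainfall | flood warning, dam release) = 0.445500/0.657000 ≈ 0.6781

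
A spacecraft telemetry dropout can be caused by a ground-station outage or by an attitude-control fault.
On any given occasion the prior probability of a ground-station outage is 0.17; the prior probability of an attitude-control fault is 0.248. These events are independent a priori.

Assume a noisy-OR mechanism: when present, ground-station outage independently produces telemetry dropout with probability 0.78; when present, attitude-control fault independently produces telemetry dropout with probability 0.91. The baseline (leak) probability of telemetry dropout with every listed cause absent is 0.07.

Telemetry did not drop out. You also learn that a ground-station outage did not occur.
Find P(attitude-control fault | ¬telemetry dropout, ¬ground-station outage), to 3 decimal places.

P(attitude-control fault | ¬telemetry dropout, ¬ground-station outage) ≈ 0.029

Under noisy-OR, P(telemetry dropout | causes) = 1 − (1−0.07)·∏(1−qᵢ) over the active causes.
Sum P(¬telemetry dropout|·) weighted by the priors over both values of attitude-control fault:
  P(¬telemetry dropout | ¬ground-station outage) = 0.93*0.752 + 0.0837*0.248
        = 0.699360 + 0.020758 = 0.720118
Configurations with attitude-control fault contribute 0.020758, so
  P(attitude-control fault | ¬telemetry dropout, ¬ground-station outage) = 0.020758 / 0.720118 ≈ 0.029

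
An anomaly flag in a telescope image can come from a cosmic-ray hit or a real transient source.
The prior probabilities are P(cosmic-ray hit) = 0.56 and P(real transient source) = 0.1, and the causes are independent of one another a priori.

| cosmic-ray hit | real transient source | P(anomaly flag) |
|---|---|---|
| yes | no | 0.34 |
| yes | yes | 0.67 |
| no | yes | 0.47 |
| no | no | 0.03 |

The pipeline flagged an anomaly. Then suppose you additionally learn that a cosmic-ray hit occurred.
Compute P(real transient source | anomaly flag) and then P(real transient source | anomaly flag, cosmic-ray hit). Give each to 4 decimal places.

Sum P(anomaly flag|·) weighted by the priors over the 4 (cosmic-ray hit, real transient source) configurations:
  P(anomaly flag) = 0.03·0.44·0.9 + 0.47·0.44·0.1 + 0.34·0.56·0.9 + 0.67·0.56·0.1
        = 0.011880 + 0.020680 + 0.171360 + 0.037520 = 0.241440
Configurations with real transient source contribute 0.058200, so
  P(real transient source | anomaly flag) = 0.058200 / 0.241440 ≈ 0.2411

Now condition on the additional information:
P(anomaly flag | cosmic-ray hit) = 0.34×0.9 + 0.67×0.1 = 0.306000 + 0.067000 = 0.373000
Of this, 0.067000 comes from 0.67×0.1 (the real transient source=true cases).
So P(real transient source | anomaly flag, cosmic-ray hit) = 0.067000/0.373000 ≈ 0.1796.
— cosmic-ray hit explains away the evidence for real transient source.

P(real transient source | anomaly flag) ≈ 0.2411; P(real transient source | anomaly flag, cosmic-ray hit) ≈ 0.1796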